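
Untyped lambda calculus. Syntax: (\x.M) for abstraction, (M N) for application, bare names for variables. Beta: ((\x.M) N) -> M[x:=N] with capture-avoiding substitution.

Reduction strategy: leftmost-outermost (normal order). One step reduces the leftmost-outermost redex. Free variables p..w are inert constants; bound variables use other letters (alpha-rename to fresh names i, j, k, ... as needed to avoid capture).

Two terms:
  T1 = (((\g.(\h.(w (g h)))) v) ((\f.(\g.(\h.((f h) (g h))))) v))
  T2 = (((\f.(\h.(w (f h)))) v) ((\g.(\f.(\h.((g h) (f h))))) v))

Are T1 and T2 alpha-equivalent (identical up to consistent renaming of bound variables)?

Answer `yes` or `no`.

Term 1: (((\g.(\h.(w (g h)))) v) ((\f.(\g.(\h.((f h) (g h))))) v))
Term 2: (((\f.(\h.(w (f h)))) v) ((\g.(\f.(\h.((g h) (f h))))) v))
Alpha-equivalence: compare structure up to binder renaming.
Result: True

Answer: yes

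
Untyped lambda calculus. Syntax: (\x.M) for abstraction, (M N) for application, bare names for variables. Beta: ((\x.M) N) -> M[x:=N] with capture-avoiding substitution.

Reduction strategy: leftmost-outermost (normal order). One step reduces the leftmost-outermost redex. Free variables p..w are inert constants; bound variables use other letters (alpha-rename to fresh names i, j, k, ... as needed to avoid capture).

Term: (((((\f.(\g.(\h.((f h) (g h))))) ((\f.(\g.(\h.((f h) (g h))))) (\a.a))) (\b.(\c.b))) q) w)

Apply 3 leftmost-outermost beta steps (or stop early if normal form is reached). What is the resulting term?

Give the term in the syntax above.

Step 0: (((((\f.(\g.(\h.((f h) (g h))))) ((\f.(\g.(\h.((f h) (g h))))) (\a.a))) (\b.(\c.b))) q) w)
Step 1: ((((\g.(\h.((((\f.(\g.(\h.((f h) (g h))))) (\a.a)) h) (g h)))) (\b.(\c.b))) q) w)
Step 2: (((\h.((((\f.(\g.(\h.((f h) (g h))))) (\a.a)) h) ((\b.(\c.b)) h))) q) w)
Step 3: (((((\f.(\g.(\h.((f h) (g h))))) (\a.a)) q) ((\b.(\c.b)) q)) w)

Answer: (((((\f.(\g.(\h.((f h) (g h))))) (\a.a)) q) ((\b.(\c.b)) q)) w)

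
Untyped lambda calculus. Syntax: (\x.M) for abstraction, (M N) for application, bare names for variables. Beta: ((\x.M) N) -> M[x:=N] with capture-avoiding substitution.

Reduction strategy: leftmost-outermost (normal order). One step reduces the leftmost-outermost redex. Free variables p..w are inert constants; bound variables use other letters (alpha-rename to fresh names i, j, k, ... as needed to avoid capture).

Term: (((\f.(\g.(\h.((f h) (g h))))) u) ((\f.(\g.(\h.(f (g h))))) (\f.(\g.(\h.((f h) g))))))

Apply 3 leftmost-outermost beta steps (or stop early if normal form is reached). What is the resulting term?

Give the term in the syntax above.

Answer: (\h.((u h) ((\g.(\h.((\f.(\g.(\h.((f h) g)))) (g h)))) h)))

Derivation:
Step 0: (((\f.(\g.(\h.((f h) (g h))))) u) ((\f.(\g.(\h.(f (g h))))) (\f.(\g.(\h.((f h) g))))))
Step 1: ((\g.(\h.((u h) (g h)))) ((\f.(\g.(\h.(f (g h))))) (\f.(\g.(\h.((f h) g))))))
Step 2: (\h.((u h) (((\f.(\g.(\h.(f (g h))))) (\f.(\g.(\h.((f h) g))))) h)))
Step 3: (\h.((u h) ((\g.(\h.((\f.(\g.(\h.((f h) g)))) (g h)))) h)))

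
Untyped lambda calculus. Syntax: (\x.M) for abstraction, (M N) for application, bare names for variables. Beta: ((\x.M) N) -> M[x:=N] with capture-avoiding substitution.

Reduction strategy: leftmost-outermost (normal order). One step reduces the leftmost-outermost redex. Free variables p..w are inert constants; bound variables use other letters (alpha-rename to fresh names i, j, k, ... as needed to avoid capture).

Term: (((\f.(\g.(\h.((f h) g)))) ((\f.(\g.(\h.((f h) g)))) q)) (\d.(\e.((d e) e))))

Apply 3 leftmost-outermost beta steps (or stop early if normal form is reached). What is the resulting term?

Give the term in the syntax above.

Step 0: (((\f.(\g.(\h.((f h) g)))) ((\f.(\g.(\h.((f h) g)))) q)) (\d.(\e.((d e) e))))
Step 1: ((\g.(\h.((((\f.(\g.(\h.((f h) g)))) q) h) g))) (\d.(\e.((d e) e))))
Step 2: (\h.((((\f.(\g.(\h.((f h) g)))) q) h) (\d.(\e.((d e) e)))))
Step 3: (\h.(((\g.(\h.((q h) g))) h) (\d.(\e.((d e) e)))))

Answer: (\h.(((\g.(\h.((q h) g))) h) (\d.(\e.((d e) e)))))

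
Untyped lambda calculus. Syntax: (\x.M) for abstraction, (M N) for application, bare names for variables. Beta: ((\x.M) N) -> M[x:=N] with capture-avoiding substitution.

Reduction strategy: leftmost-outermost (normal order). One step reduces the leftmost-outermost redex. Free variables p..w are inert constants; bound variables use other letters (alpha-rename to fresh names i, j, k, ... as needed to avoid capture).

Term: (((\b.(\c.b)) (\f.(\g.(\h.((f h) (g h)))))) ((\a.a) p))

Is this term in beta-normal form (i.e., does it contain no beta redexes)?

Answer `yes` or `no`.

Term: (((\b.(\c.b)) (\f.(\g.(\h.((f h) (g h)))))) ((\a.a) p))
Found 2 beta redex(es).

Answer: no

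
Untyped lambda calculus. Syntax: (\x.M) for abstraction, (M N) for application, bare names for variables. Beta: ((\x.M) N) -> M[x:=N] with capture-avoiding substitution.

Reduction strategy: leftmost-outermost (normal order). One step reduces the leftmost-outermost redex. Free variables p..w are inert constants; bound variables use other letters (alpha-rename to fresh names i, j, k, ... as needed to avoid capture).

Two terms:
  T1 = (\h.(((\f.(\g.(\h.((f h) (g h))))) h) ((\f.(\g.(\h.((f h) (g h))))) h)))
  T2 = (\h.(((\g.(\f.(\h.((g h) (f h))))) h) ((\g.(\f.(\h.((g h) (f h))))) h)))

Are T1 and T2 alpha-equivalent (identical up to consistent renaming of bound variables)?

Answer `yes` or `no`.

Term 1: (\h.(((\f.(\g.(\h.((f h) (g h))))) h) ((\f.(\g.(\h.((f h) (g h))))) h)))
Term 2: (\h.(((\g.(\f.(\h.((g h) (f h))))) h) ((\g.(\f.(\h.((g h) (f h))))) h)))
Alpha-equivalence: compare structure up to binder renaming.
Result: True

Answer: yes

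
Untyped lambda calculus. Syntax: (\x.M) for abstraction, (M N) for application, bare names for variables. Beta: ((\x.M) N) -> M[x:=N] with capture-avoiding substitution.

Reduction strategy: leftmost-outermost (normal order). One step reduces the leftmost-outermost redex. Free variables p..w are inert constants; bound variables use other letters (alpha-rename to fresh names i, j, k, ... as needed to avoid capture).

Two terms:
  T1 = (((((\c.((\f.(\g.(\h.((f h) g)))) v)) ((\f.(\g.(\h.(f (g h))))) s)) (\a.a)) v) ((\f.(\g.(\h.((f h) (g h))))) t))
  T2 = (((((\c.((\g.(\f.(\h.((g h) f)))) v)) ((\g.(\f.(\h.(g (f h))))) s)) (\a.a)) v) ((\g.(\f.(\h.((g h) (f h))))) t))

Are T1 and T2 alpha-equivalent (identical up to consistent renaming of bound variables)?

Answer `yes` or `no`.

Answer: yes

Derivation:
Term 1: (((((\c.((\f.(\g.(\h.((f h) g)))) v)) ((\f.(\g.(\h.(f (g h))))) s)) (\a.a)) v) ((\f.(\g.(\h.((f h) (g h))))) t))
Term 2: (((((\c.((\g.(\f.(\h.((g h) f)))) v)) ((\g.(\f.(\h.(g (f h))))) s)) (\a.a)) v) ((\g.(\f.(\h.((g h) (f h))))) t))
Alpha-equivalence: compare structure up to binder renaming.
Result: True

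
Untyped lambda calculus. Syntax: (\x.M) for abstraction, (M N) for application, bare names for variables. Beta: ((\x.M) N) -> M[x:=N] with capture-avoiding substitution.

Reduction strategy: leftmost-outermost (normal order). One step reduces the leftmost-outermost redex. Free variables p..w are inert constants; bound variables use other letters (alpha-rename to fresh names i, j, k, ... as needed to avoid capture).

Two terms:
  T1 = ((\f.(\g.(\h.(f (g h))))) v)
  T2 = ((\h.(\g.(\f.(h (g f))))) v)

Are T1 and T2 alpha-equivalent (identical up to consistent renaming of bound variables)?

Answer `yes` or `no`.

Answer: yes

Derivation:
Term 1: ((\f.(\g.(\h.(f (g h))))) v)
Term 2: ((\h.(\g.(\f.(h (g f))))) v)
Alpha-equivalence: compare structure up to binder renaming.
Result: True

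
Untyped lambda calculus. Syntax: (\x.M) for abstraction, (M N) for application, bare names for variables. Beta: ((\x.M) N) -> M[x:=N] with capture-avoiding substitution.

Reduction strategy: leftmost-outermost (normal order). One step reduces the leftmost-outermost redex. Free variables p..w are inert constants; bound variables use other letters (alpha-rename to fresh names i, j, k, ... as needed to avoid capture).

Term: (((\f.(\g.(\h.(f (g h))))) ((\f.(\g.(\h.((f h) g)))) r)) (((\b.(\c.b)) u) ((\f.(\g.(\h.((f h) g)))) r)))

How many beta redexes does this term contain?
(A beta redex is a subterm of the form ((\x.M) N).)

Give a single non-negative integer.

Answer: 4

Derivation:
Term: (((\f.(\g.(\h.(f (g h))))) ((\f.(\g.(\h.((f h) g)))) r)) (((\b.(\c.b)) u) ((\f.(\g.(\h.((f h) g)))) r)))
  Redex: ((\f.(\g.(\h.(f (g h))))) ((\f.(\g.(\h.((f h) g)))) r))
  Redex: ((\f.(\g.(\h.((f h) g)))) r)
  Redex: ((\b.(\c.b)) u)
  Redex: ((\f.(\g.(\h.((f h) g)))) r)
Total redexes: 4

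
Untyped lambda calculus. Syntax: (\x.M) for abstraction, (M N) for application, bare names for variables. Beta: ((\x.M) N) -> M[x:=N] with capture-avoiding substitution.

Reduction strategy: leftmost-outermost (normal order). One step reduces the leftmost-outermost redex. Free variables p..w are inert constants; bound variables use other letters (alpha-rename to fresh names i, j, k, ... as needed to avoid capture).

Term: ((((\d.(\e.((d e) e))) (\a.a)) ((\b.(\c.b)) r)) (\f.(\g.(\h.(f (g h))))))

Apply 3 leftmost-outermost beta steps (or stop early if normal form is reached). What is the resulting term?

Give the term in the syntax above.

Step 0: ((((\d.(\e.((d e) e))) (\a.a)) ((\b.(\c.b)) r)) (\f.(\g.(\h.(f (g h))))))
Step 1: (((\e.(((\a.a) e) e)) ((\b.(\c.b)) r)) (\f.(\g.(\h.(f (g h))))))
Step 2: ((((\a.a) ((\b.(\c.b)) r)) ((\b.(\c.b)) r)) (\f.(\g.(\h.(f (g h))))))
Step 3: ((((\b.(\c.b)) r) ((\b.(\c.b)) r)) (\f.(\g.(\h.(f (g h))))))

Answer: ((((\b.(\c.b)) r) ((\b.(\c.b)) r)) (\f.(\g.(\h.(f (g h))))))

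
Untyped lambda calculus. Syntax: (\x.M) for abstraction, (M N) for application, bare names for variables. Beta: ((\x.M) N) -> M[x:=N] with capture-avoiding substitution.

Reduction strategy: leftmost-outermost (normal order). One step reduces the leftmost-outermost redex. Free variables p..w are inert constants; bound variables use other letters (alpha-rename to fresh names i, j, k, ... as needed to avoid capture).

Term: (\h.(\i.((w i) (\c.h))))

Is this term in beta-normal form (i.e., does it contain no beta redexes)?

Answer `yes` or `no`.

Term: (\h.(\i.((w i) (\c.h))))
No beta redexes found.

Answer: yes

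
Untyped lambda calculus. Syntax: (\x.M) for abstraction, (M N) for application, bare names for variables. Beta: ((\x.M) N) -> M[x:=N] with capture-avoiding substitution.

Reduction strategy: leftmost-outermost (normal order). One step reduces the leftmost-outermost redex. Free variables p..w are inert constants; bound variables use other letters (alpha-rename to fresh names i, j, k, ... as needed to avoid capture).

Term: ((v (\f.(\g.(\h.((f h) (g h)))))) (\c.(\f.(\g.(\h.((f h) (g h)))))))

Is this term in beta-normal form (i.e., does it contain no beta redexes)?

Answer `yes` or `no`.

Answer: yes

Derivation:
Term: ((v (\f.(\g.(\h.((f h) (g h)))))) (\c.(\f.(\g.(\h.((f h) (g h)))))))
No beta redexes found.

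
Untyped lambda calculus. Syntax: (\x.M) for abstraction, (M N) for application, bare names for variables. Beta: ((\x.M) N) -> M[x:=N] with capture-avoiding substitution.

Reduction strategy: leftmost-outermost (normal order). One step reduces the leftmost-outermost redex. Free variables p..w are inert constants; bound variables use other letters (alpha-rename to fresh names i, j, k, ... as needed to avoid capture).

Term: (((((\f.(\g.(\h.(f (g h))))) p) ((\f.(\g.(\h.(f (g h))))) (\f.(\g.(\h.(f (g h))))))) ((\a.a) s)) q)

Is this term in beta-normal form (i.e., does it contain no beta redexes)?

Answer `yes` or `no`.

Answer: no

Derivation:
Term: (((((\f.(\g.(\h.(f (g h))))) p) ((\f.(\g.(\h.(f (g h))))) (\f.(\g.(\h.(f (g h))))))) ((\a.a) s)) q)
Found 3 beta redex(es).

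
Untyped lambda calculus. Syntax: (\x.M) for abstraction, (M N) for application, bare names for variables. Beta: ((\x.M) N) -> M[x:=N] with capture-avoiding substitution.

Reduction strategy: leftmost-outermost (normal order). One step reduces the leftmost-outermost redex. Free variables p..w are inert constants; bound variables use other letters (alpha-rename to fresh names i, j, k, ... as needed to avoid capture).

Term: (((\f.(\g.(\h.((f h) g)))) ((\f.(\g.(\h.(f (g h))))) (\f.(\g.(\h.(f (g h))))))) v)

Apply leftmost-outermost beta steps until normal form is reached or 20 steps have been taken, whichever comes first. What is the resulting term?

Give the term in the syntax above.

Answer: (\h.(\g.(\i.((h v) (g i)))))

Derivation:
Step 0: (((\f.(\g.(\h.((f h) g)))) ((\f.(\g.(\h.(f (g h))))) (\f.(\g.(\h.(f (g h))))))) v)
Step 1: ((\g.(\h.((((\f.(\g.(\h.(f (g h))))) (\f.(\g.(\h.(f (g h)))))) h) g))) v)
Step 2: (\h.((((\f.(\g.(\h.(f (g h))))) (\f.(\g.(\h.(f (g h)))))) h) v))
Step 3: (\h.(((\g.(\h.((\f.(\g.(\h.(f (g h))))) (g h)))) h) v))
Step 4: (\h.((\i.((\f.(\g.(\h.(f (g h))))) (h i))) v))
Step 5: (\h.((\f.(\g.(\h.(f (g h))))) (h v)))
Step 6: (\h.(\g.(\i.((h v) (g i)))))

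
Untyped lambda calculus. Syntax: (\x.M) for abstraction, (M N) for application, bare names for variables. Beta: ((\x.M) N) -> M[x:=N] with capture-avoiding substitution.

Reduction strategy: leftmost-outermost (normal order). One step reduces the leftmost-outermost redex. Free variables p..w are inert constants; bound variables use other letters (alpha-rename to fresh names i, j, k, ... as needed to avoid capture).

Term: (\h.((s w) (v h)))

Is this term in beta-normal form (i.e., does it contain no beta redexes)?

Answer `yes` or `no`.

Term: (\h.((s w) (v h)))
No beta redexes found.

Answer: yes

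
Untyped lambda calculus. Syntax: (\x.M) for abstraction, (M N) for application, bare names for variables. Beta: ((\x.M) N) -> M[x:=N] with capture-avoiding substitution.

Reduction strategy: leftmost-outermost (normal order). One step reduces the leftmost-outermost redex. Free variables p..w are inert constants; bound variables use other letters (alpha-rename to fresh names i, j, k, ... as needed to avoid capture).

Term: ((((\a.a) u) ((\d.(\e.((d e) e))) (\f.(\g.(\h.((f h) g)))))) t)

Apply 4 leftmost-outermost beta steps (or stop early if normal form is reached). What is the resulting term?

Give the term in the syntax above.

Step 0: ((((\a.a) u) ((\d.(\e.((d e) e))) (\f.(\g.(\h.((f h) g)))))) t)
Step 1: ((u ((\d.(\e.((d e) e))) (\f.(\g.(\h.((f h) g)))))) t)
Step 2: ((u (\e.(((\f.(\g.(\h.((f h) g)))) e) e))) t)
Step 3: ((u (\e.((\g.(\h.((e h) g))) e))) t)
Step 4: ((u (\e.(\h.((e h) e)))) t)

Answer: ((u (\e.(\h.((e h) e)))) t)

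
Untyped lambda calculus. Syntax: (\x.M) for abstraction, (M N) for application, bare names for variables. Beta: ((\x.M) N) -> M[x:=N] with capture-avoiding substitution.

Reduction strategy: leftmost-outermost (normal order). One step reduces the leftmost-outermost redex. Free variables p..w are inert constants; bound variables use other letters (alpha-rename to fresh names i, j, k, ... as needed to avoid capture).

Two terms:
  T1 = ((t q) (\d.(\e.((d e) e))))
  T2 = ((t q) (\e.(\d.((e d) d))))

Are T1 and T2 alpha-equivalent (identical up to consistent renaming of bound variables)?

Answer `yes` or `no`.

Term 1: ((t q) (\d.(\e.((d e) e))))
Term 2: ((t q) (\e.(\d.((e d) d))))
Alpha-equivalence: compare structure up to binder renaming.
Result: True

Answer: yes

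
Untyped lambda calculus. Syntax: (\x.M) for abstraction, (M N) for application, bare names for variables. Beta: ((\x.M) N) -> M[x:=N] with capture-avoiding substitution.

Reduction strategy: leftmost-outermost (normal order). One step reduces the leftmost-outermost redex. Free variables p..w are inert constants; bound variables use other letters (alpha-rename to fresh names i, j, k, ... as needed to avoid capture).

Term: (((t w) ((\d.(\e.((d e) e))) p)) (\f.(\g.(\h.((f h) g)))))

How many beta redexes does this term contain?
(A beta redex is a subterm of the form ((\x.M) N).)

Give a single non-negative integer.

Answer: 1

Derivation:
Term: (((t w) ((\d.(\e.((d e) e))) p)) (\f.(\g.(\h.((f h) g)))))
  Redex: ((\d.(\e.((d e) e))) p)
Total redexes: 1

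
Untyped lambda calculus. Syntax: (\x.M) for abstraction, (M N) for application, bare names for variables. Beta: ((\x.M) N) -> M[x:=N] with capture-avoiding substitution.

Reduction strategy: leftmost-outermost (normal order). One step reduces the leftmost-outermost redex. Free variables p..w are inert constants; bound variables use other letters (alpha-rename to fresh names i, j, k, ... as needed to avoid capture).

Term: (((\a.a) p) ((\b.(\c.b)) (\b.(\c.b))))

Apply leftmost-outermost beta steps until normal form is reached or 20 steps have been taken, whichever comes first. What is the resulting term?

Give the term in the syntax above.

Answer: (p (\c.(\b.(\c.b))))

Derivation:
Step 0: (((\a.a) p) ((\b.(\c.b)) (\b.(\c.b))))
Step 1: (p ((\b.(\c.b)) (\b.(\c.b))))
Step 2: (p (\c.(\b.(\c.b))))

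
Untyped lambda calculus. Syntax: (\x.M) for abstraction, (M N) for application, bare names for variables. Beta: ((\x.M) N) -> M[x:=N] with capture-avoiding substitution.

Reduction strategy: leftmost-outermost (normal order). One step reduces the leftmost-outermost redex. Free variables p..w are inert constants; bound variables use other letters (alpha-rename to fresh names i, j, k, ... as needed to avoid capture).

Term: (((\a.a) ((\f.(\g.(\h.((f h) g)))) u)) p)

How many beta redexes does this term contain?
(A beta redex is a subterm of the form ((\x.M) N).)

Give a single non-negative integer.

Answer: 2

Derivation:
Term: (((\a.a) ((\f.(\g.(\h.((f h) g)))) u)) p)
  Redex: ((\a.a) ((\f.(\g.(\h.((f h) g)))) u))
  Redex: ((\f.(\g.(\h.((f h) g)))) u)
Total redexes: 2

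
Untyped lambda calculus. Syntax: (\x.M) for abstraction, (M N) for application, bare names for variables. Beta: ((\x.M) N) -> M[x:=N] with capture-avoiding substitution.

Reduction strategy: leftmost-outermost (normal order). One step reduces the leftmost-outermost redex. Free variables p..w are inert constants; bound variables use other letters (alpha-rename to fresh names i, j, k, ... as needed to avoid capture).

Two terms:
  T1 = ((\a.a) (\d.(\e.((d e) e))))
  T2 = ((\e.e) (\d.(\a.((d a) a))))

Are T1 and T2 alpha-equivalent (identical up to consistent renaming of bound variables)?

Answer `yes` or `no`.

Answer: yes

Derivation:
Term 1: ((\a.a) (\d.(\e.((d e) e))))
Term 2: ((\e.e) (\d.(\a.((d a) a))))
Alpha-equivalence: compare structure up to binder renaming.
Result: True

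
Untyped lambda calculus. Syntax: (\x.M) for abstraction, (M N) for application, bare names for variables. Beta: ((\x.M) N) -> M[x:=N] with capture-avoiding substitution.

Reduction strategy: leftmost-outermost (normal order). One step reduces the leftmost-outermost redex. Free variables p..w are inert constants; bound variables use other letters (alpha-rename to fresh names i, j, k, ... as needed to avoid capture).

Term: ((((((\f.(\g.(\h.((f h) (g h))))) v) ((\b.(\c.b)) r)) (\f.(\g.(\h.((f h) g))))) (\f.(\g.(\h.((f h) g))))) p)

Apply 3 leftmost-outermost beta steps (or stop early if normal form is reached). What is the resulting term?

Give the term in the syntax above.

Step 0: ((((((\f.(\g.(\h.((f h) (g h))))) v) ((\b.(\c.b)) r)) (\f.(\g.(\h.((f h) g))))) (\f.(\g.(\h.((f h) g))))) p)
Step 1: (((((\g.(\h.((v h) (g h)))) ((\b.(\c.b)) r)) (\f.(\g.(\h.((f h) g))))) (\f.(\g.(\h.((f h) g))))) p)
Step 2: ((((\h.((v h) (((\b.(\c.b)) r) h))) (\f.(\g.(\h.((f h) g))))) (\f.(\g.(\h.((f h) g))))) p)
Step 3: ((((v (\f.(\g.(\h.((f h) g))))) (((\b.(\c.b)) r) (\f.(\g.(\h.((f h) g)))))) (\f.(\g.(\h.((f h) g))))) p)

Answer: ((((v (\f.(\g.(\h.((f h) g))))) (((\b.(\c.b)) r) (\f.(\g.(\h.((f h) g)))))) (\f.(\g.(\h.((f h) g))))) p)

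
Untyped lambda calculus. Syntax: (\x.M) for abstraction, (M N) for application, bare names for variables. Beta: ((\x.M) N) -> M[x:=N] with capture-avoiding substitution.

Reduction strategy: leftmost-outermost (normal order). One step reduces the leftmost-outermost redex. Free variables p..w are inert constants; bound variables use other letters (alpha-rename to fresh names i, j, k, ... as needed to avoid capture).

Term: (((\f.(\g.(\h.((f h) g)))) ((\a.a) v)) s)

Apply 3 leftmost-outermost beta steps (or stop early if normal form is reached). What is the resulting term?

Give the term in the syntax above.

Step 0: (((\f.(\g.(\h.((f h) g)))) ((\a.a) v)) s)
Step 1: ((\g.(\h.((((\a.a) v) h) g))) s)
Step 2: (\h.((((\a.a) v) h) s))
Step 3: (\h.((v h) s))

Answer: (\h.((v h) s))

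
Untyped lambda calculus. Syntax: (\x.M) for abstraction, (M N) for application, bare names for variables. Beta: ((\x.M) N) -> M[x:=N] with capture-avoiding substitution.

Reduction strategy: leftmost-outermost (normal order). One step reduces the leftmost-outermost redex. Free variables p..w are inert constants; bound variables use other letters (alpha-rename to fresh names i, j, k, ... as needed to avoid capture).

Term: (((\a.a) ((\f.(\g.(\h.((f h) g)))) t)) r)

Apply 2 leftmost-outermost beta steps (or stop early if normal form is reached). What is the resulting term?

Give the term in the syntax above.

Step 0: (((\a.a) ((\f.(\g.(\h.((f h) g)))) t)) r)
Step 1: (((\f.(\g.(\h.((f h) g)))) t) r)
Step 2: ((\g.(\h.((t h) g))) r)

Answer: ((\g.(\h.((t h) g))) r)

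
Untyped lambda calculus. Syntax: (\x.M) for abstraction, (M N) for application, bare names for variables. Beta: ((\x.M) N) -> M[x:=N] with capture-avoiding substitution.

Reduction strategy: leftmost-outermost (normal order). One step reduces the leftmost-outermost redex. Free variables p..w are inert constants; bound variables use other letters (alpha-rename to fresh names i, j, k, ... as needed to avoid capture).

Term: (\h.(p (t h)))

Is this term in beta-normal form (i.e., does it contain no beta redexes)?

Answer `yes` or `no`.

Answer: yes

Derivation:
Term: (\h.(p (t h)))
No beta redexes found.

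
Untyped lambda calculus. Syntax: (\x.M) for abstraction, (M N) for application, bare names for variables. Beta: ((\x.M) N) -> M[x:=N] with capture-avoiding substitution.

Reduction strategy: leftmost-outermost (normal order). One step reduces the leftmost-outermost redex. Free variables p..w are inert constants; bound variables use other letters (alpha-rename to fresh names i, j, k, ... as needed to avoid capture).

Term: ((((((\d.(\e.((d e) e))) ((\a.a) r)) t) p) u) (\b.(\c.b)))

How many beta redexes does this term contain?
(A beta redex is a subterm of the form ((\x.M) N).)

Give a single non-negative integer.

Term: ((((((\d.(\e.((d e) e))) ((\a.a) r)) t) p) u) (\b.(\c.b)))
  Redex: ((\d.(\e.((d e) e))) ((\a.a) r))
  Redex: ((\a.a) r)
Total redexes: 2

Answer: 2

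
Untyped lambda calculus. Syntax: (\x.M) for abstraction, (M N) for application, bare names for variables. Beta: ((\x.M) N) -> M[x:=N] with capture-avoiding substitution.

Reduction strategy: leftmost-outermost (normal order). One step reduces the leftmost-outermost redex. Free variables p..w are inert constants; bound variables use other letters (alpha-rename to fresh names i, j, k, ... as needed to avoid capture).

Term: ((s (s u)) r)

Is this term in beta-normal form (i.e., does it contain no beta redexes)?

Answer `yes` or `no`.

Answer: yes

Derivation:
Term: ((s (s u)) r)
No beta redexes found.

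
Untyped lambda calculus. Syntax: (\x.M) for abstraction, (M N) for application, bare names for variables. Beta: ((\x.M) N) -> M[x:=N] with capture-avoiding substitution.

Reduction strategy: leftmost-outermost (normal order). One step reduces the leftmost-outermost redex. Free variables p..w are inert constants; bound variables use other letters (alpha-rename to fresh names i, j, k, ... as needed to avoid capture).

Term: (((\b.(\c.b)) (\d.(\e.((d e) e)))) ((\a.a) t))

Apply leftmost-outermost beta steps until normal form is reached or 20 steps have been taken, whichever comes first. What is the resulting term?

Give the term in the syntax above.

Step 0: (((\b.(\c.b)) (\d.(\e.((d e) e)))) ((\a.a) t))
Step 1: ((\c.(\d.(\e.((d e) e)))) ((\a.a) t))
Step 2: (\d.(\e.((d e) e)))

Answer: (\d.(\e.((d e) e)))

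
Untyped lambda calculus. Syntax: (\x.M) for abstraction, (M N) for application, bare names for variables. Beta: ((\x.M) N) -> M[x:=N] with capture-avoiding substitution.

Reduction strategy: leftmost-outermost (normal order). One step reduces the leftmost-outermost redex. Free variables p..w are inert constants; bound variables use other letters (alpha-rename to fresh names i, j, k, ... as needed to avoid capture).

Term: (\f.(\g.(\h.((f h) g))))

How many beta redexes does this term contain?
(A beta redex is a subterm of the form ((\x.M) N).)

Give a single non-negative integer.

Term: (\f.(\g.(\h.((f h) g))))
  (no redexes)
Total redexes: 0

Answer: 0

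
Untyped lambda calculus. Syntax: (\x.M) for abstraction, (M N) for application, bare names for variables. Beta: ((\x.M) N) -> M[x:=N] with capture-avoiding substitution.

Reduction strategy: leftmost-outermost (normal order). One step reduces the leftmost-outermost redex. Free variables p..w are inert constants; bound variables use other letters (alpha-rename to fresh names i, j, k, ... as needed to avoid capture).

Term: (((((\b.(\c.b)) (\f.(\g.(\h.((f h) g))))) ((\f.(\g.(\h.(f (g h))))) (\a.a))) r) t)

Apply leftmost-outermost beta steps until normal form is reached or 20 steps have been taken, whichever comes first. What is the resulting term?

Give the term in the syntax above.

Step 0: (((((\b.(\c.b)) (\f.(\g.(\h.((f h) g))))) ((\f.(\g.(\h.(f (g h))))) (\a.a))) r) t)
Step 1: ((((\c.(\f.(\g.(\h.((f h) g))))) ((\f.(\g.(\h.(f (g h))))) (\a.a))) r) t)
Step 2: (((\f.(\g.(\h.((f h) g)))) r) t)
Step 3: ((\g.(\h.((r h) g))) t)
Step 4: (\h.((r h) t))

Answer: (\h.((r h) t))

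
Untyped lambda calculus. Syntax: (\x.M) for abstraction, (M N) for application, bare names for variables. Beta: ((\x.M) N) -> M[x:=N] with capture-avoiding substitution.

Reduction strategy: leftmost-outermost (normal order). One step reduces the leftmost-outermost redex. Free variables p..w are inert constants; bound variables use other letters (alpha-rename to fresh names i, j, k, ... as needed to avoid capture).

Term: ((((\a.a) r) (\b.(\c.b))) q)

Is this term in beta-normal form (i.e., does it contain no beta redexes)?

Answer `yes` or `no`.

Answer: no

Derivation:
Term: ((((\a.a) r) (\b.(\c.b))) q)
Found 1 beta redex(es).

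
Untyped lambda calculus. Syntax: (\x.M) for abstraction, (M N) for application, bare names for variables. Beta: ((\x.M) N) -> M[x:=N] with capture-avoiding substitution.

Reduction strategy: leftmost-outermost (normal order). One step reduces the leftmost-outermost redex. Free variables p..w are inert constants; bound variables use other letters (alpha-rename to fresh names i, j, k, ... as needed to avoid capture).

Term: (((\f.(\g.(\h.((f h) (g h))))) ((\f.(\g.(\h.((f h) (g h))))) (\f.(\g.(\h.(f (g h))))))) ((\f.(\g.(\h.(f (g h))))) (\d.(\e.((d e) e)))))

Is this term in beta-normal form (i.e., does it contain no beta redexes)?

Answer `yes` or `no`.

Answer: no

Derivation:
Term: (((\f.(\g.(\h.((f h) (g h))))) ((\f.(\g.(\h.((f h) (g h))))) (\f.(\g.(\h.(f (g h))))))) ((\f.(\g.(\h.(f (g h))))) (\d.(\e.((d e) e)))))
Found 3 beta redex(es).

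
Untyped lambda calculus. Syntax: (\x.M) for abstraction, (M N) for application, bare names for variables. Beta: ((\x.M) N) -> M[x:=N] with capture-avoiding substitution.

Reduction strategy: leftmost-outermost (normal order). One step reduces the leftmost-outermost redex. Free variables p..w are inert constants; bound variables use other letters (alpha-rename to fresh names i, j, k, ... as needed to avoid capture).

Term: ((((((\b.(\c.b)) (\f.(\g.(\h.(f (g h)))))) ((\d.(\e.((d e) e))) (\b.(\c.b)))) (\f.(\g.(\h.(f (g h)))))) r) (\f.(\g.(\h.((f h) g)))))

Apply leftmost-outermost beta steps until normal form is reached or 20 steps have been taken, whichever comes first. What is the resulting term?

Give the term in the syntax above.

Step 0: ((((((\b.(\c.b)) (\f.(\g.(\h.(f (g h)))))) ((\d.(\e.((d e) e))) (\b.(\c.b)))) (\f.(\g.(\h.(f (g h)))))) r) (\f.(\g.(\h.((f h) g)))))
Step 1: (((((\c.(\f.(\g.(\h.(f (g h)))))) ((\d.(\e.((d e) e))) (\b.(\c.b)))) (\f.(\g.(\h.(f (g h)))))) r) (\f.(\g.(\h.((f h) g)))))
Step 2: ((((\f.(\g.(\h.(f (g h))))) (\f.(\g.(\h.(f (g h)))))) r) (\f.(\g.(\h.((f h) g)))))
Step 3: (((\g.(\h.((\f.(\g.(\h.(f (g h))))) (g h)))) r) (\f.(\g.(\h.((f h) g)))))
Step 4: ((\h.((\f.(\g.(\h.(f (g h))))) (r h))) (\f.(\g.(\h.((f h) g)))))
Step 5: ((\f.(\g.(\h.(f (g h))))) (r (\f.(\g.(\h.((f h) g))))))
Step 6: (\g.(\h.((r (\f.(\g.(\h.((f h) g))))) (g h))))

Answer: (\g.(\h.((r (\f.(\g.(\h.((f h) g))))) (g h))))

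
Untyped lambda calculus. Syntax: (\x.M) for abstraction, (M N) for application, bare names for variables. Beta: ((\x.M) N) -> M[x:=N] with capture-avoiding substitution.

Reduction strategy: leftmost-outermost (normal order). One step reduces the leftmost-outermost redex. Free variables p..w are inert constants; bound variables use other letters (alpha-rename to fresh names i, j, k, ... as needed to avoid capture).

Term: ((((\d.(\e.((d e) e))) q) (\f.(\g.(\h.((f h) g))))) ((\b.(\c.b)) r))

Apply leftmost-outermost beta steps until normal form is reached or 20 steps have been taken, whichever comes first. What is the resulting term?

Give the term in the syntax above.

Answer: (((q (\f.(\g.(\h.((f h) g))))) (\f.(\g.(\h.((f h) g))))) (\c.r))

Derivation:
Step 0: ((((\d.(\e.((d e) e))) q) (\f.(\g.(\h.((f h) g))))) ((\b.(\c.b)) r))
Step 1: (((\e.((q e) e)) (\f.(\g.(\h.((f h) g))))) ((\b.(\c.b)) r))
Step 2: (((q (\f.(\g.(\h.((f h) g))))) (\f.(\g.(\h.((f h) g))))) ((\b.(\c.b)) r))
Step 3: (((q (\f.(\g.(\h.((f h) g))))) (\f.(\g.(\h.((f h) g))))) (\c.r))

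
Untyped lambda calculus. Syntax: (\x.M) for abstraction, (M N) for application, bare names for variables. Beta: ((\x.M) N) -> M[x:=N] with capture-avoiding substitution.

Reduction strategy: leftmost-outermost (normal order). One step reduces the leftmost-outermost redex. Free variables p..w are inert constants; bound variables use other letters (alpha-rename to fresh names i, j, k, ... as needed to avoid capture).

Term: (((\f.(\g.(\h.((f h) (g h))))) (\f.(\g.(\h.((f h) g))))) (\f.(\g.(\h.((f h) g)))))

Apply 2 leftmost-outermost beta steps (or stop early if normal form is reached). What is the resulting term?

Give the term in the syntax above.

Step 0: (((\f.(\g.(\h.((f h) (g h))))) (\f.(\g.(\h.((f h) g))))) (\f.(\g.(\h.((f h) g)))))
Step 1: ((\g.(\h.(((\f.(\g.(\h.((f h) g)))) h) (g h)))) (\f.(\g.(\h.((f h) g)))))
Step 2: (\h.(((\f.(\g.(\h.((f h) g)))) h) ((\f.(\g.(\h.((f h) g)))) h)))

Answer: (\h.(((\f.(\g.(\h.((f h) g)))) h) ((\f.(\g.(\h.((f h) g)))) h)))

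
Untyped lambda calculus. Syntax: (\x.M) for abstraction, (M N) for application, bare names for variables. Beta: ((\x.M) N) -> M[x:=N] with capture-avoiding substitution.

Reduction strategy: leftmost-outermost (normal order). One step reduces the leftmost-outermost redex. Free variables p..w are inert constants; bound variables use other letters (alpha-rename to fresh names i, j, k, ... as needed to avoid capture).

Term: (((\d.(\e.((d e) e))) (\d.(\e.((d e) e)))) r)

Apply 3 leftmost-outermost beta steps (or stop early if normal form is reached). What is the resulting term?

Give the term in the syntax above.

Answer: ((\e.((r e) e)) r)

Derivation:
Step 0: (((\d.(\e.((d e) e))) (\d.(\e.((d e) e)))) r)
Step 1: ((\e.(((\d.(\e.((d e) e))) e) e)) r)
Step 2: (((\d.(\e.((d e) e))) r) r)
Step 3: ((\e.((r e) e)) r)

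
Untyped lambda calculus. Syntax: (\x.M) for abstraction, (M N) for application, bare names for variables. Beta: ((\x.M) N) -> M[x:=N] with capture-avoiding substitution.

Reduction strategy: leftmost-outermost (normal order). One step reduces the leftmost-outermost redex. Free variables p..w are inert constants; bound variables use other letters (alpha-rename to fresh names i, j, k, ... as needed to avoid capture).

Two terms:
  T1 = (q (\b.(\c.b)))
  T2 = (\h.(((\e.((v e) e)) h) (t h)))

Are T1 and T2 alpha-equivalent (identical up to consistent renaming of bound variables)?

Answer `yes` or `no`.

Term 1: (q (\b.(\c.b)))
Term 2: (\h.(((\e.((v e) e)) h) (t h)))
Alpha-equivalence: compare structure up to binder renaming.
Result: False

Answer: no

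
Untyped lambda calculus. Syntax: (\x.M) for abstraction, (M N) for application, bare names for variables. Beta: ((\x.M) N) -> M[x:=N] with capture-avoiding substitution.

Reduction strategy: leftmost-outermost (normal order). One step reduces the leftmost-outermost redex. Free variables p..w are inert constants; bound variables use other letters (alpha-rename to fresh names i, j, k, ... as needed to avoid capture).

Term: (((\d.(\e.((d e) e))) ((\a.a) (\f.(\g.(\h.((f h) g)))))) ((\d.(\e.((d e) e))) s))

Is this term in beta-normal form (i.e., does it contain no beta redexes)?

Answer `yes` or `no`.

Term: (((\d.(\e.((d e) e))) ((\a.a) (\f.(\g.(\h.((f h) g)))))) ((\d.(\e.((d e) e))) s))
Found 3 beta redex(es).

Answer: no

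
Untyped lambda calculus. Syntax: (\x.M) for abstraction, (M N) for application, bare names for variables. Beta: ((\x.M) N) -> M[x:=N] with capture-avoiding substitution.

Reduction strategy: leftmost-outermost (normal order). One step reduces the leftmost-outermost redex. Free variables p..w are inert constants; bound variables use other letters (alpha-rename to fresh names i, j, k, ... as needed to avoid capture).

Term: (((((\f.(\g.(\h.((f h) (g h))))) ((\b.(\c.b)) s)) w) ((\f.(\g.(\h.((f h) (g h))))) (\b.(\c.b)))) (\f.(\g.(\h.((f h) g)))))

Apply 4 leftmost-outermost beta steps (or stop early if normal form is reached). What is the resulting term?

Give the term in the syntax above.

Answer: ((((\c.s) ((\f.(\g.(\h.((f h) (g h))))) (\b.(\c.b)))) (w ((\f.(\g.(\h.((f h) (g h))))) (\b.(\c.b))))) (\f.(\g.(\h.((f h) g)))))

Derivation:
Step 0: (((((\f.(\g.(\h.((f h) (g h))))) ((\b.(\c.b)) s)) w) ((\f.(\g.(\h.((f h) (g h))))) (\b.(\c.b)))) (\f.(\g.(\h.((f h) g)))))
Step 1: ((((\g.(\h.((((\b.(\c.b)) s) h) (g h)))) w) ((\f.(\g.(\h.((f h) (g h))))) (\b.(\c.b)))) (\f.(\g.(\h.((f h) g)))))
Step 2: (((\h.((((\b.(\c.b)) s) h) (w h))) ((\f.(\g.(\h.((f h) (g h))))) (\b.(\c.b)))) (\f.(\g.(\h.((f h) g)))))
Step 3: (((((\b.(\c.b)) s) ((\f.(\g.(\h.((f h) (g h))))) (\b.(\c.b)))) (w ((\f.(\g.(\h.((f h) (g h))))) (\b.(\c.b))))) (\f.(\g.(\h.((f h) g)))))
Step 4: ((((\c.s) ((\f.(\g.(\h.((f h) (g h))))) (\b.(\c.b)))) (w ((\f.(\g.(\h.((f h) (g h))))) (\b.(\c.b))))) (\f.(\g.(\h.((f h) g)))))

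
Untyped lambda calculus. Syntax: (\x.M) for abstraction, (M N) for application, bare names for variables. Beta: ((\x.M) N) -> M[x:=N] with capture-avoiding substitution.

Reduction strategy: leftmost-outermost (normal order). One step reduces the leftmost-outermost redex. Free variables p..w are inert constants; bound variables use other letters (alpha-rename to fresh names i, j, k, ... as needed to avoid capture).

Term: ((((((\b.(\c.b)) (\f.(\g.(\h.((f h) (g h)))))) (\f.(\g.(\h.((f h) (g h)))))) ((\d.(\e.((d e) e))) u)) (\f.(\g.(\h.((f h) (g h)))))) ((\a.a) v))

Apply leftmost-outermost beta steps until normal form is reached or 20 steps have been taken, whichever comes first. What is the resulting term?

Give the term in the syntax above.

Step 0: ((((((\b.(\c.b)) (\f.(\g.(\h.((f h) (g h)))))) (\f.(\g.(\h.((f h) (g h)))))) ((\d.(\e.((d e) e))) u)) (\f.(\g.(\h.((f h) (g h)))))) ((\a.a) v))
Step 1: (((((\c.(\f.(\g.(\h.((f h) (g h)))))) (\f.(\g.(\h.((f h) (g h)))))) ((\d.(\e.((d e) e))) u)) (\f.(\g.(\h.((f h) (g h)))))) ((\a.a) v))
Step 2: ((((\f.(\g.(\h.((f h) (g h))))) ((\d.(\e.((d e) e))) u)) (\f.(\g.(\h.((f h) (g h)))))) ((\a.a) v))
Step 3: (((\g.(\h.((((\d.(\e.((d e) e))) u) h) (g h)))) (\f.(\g.(\h.((f h) (g h)))))) ((\a.a) v))
Step 4: ((\h.((((\d.(\e.((d e) e))) u) h) ((\f.(\g.(\h.((f h) (g h))))) h))) ((\a.a) v))
Step 5: ((((\d.(\e.((d e) e))) u) ((\a.a) v)) ((\f.(\g.(\h.((f h) (g h))))) ((\a.a) v)))
Step 6: (((\e.((u e) e)) ((\a.a) v)) ((\f.(\g.(\h.((f h) (g h))))) ((\a.a) v)))
Step 7: (((u ((\a.a) v)) ((\a.a) v)) ((\f.(\g.(\h.((f h) (g h))))) ((\a.a) v)))
Step 8: (((u v) ((\a.a) v)) ((\f.(\g.(\h.((f h) (g h))))) ((\a.a) v)))
Step 9: (((u v) v) ((\f.(\g.(\h.((f h) (g h))))) ((\a.a) v)))
Step 10: (((u v) v) (\g.(\h.((((\a.a) v) h) (g h)))))
Step 11: (((u v) v) (\g.(\h.((v h) (g h)))))

Answer: (((u v) v) (\g.(\h.((v h) (g h)))))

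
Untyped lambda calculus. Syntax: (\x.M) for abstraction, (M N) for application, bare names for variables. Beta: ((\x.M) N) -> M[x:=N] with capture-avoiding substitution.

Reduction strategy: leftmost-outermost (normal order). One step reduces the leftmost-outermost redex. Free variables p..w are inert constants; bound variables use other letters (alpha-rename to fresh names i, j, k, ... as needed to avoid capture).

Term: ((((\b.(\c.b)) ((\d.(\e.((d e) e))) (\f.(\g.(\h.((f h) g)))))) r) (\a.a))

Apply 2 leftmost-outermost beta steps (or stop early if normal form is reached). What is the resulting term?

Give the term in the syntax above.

Step 0: ((((\b.(\c.b)) ((\d.(\e.((d e) e))) (\f.(\g.(\h.((f h) g)))))) r) (\a.a))
Step 1: (((\c.((\d.(\e.((d e) e))) (\f.(\g.(\h.((f h) g)))))) r) (\a.a))
Step 2: (((\d.(\e.((d e) e))) (\f.(\g.(\h.((f h) g))))) (\a.a))

Answer: (((\d.(\e.((d e) e))) (\f.(\g.(\h.((f h) g))))) (\a.a))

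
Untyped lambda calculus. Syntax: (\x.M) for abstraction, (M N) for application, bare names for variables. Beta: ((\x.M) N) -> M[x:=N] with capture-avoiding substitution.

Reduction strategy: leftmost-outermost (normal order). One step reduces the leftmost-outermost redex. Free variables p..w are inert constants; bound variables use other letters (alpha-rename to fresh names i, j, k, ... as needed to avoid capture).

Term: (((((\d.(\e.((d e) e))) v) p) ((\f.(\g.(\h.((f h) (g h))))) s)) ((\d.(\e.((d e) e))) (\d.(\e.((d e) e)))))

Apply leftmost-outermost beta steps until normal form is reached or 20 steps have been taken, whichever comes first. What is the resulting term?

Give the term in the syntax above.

Step 0: (((((\d.(\e.((d e) e))) v) p) ((\f.(\g.(\h.((f h) (g h))))) s)) ((\d.(\e.((d e) e))) (\d.(\e.((d e) e)))))
Step 1: ((((\e.((v e) e)) p) ((\f.(\g.(\h.((f h) (g h))))) s)) ((\d.(\e.((d e) e))) (\d.(\e.((d e) e)))))
Step 2: ((((v p) p) ((\f.(\g.(\h.((f h) (g h))))) s)) ((\d.(\e.((d e) e))) (\d.(\e.((d e) e)))))
Step 3: ((((v p) p) (\g.(\h.((s h) (g h))))) ((\d.(\e.((d e) e))) (\d.(\e.((d e) e)))))
Step 4: ((((v p) p) (\g.(\h.((s h) (g h))))) (\e.(((\d.(\e.((d e) e))) e) e)))
Step 5: ((((v p) p) (\g.(\h.((s h) (g h))))) (\e.((\i.((e i) i)) e)))
Step 6: ((((v p) p) (\g.(\h.((s h) (g h))))) (\e.((e e) e)))

Answer: ((((v p) p) (\g.(\h.((s h) (g h))))) (\e.((e e) e)))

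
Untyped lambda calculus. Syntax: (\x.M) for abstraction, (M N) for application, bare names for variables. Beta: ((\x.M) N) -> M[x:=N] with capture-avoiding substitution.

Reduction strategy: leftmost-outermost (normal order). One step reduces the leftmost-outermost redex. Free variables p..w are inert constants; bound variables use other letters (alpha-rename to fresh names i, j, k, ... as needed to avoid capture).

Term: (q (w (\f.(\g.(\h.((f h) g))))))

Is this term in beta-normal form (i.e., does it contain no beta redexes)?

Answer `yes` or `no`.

Term: (q (w (\f.(\g.(\h.((f h) g))))))
No beta redexes found.

Answer: yes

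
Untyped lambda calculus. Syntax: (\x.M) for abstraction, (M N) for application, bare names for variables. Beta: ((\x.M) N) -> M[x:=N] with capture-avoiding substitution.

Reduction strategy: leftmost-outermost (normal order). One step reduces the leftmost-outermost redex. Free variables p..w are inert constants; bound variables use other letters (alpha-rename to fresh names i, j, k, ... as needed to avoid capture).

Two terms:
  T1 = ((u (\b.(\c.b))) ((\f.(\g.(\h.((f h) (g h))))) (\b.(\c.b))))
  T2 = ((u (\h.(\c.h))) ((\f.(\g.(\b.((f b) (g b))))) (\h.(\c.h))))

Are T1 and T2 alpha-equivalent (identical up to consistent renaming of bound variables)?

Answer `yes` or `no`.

Term 1: ((u (\b.(\c.b))) ((\f.(\g.(\h.((f h) (g h))))) (\b.(\c.b))))
Term 2: ((u (\h.(\c.h))) ((\f.(\g.(\b.((f b) (g b))))) (\h.(\c.h))))
Alpha-equivalence: compare structure up to binder renaming.
Result: True

Answer: yes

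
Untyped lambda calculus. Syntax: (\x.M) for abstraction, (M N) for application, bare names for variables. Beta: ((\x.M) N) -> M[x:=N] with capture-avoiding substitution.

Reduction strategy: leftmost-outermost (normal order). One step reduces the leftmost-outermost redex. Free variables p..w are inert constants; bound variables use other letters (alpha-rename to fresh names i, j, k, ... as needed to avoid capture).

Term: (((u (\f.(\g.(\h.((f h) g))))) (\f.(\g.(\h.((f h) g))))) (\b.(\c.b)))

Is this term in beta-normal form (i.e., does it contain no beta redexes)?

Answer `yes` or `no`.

Answer: yes

Derivation:
Term: (((u (\f.(\g.(\h.((f h) g))))) (\f.(\g.(\h.((f h) g))))) (\b.(\c.b)))
No beta redexes found.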